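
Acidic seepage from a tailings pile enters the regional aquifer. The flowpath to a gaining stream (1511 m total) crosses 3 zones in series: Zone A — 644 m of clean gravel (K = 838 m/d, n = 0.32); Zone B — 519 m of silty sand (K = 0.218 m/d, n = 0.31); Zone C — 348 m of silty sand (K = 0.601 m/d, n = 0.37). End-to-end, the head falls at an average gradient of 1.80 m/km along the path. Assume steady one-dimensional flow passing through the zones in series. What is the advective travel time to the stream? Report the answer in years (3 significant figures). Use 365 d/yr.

1480 years

Continuity: the same q passes through each zone, so ΔH = q·Σ(L_j/K_j) — the zones act as resistances in series.
Σ(L/K) = 644/838 + 519/0.218 + 348/0.601 = 0.7685 + 2381 + 579.0 = 2961 d
K_eq = L_total / Σ(L/K) = 1511 / 2961 = 0.5104 m/d
q = K_eq · i = 0.5104 × 0.0018 = 9.187e-4 m/d (same in every zone)
Zone A: v = q/n = 9.187e-4/0.32 = 0.002871 m/d → t_A = 644/0.002871 = 224300 d
Zone B: v = q/n = 9.187e-4/0.31 = 0.002963 m/d → t_B = 519/0.002963 = 175100 d
Zone C: v = q/n = 9.187e-4/0.37 = 0.002483 m/d → t_C = 348/0.002483 = 140200 d
Total t = 224300 + 175100 + 140200 = 539600 d
   = 539600 / 365 = 1480 yr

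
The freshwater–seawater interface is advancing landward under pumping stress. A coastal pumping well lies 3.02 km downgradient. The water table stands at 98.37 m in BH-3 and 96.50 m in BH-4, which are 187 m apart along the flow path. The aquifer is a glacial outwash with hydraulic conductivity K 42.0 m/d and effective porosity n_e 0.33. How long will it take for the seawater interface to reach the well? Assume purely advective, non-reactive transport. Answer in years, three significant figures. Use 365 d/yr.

Hydraulic gradient i = (98.37 − 96.50) / 187 = 1.87 / 187 = 0.01000
q = Ki = 42.0 × 0.01000 = 0.4200 m/d
Seepage velocity v = q / n = 0.4200 / 0.33 = 1.273 m/d
L = 3.02 km = 3020 m
t = L / v = 3020 / 1.273 = 2373 d
   = 2373 / 365 = 6.50 yr

6.50 years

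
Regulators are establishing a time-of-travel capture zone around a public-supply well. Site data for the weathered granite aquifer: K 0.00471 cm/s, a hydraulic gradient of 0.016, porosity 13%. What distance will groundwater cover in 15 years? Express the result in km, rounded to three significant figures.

K = 0.00471 cm/s × 864 = 4.069 m/d
Specific discharge q = 4.069 × 0.016 = 0.06511 m/d
Seepage velocity v = q / n = 0.06511 / 0.13 = 0.5009 m/d
T = 15 yr × 365 = 5475 d
L = v × T = 0.5009 × 5475 = 2742 m
   = 2.74 km

2.74 km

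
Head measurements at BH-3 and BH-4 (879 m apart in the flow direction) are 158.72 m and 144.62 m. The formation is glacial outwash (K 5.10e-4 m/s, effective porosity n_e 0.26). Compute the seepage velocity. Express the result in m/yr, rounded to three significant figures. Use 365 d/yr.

992 m/yr

Hydraulic gradient i = (158.72 − 144.62) / 879 = 14.10 / 879 = 0.01604
K = 5.10e-4 m/s × 86400 s/d = 44.06 m/d
q = Ki = 44.06 × 0.01604 = 0.7068 m/d
v = Ki/n = 44.06·0.01604/0.26 = 2.719 m/d
   = 2.719 × 365 = 992 m/yr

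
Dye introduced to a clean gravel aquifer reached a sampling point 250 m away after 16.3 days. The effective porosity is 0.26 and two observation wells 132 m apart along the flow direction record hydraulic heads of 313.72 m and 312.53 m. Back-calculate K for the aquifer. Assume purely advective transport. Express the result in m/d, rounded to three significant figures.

Hydraulic gradient i = (313.72 − 312.53) / 132 = 1.19 / 132 = 0.009015
v = L / t = 250 / 16.3 = 15.34 m/d
K = v · n / i = 15.34 × 0.26 / 0.009015 = 442 m/d

442 m/d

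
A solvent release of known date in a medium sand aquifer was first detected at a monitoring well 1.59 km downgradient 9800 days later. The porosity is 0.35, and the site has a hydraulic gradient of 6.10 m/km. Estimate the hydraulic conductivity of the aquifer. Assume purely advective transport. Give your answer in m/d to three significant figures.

9.31 m/d

L = 1.59 km = 1590 m
v = L / t = 1590 / 9800 = 0.1622 m/d
K = v · n / i = 0.1622 × 0.35 / 0.0061 = 9.31 m/d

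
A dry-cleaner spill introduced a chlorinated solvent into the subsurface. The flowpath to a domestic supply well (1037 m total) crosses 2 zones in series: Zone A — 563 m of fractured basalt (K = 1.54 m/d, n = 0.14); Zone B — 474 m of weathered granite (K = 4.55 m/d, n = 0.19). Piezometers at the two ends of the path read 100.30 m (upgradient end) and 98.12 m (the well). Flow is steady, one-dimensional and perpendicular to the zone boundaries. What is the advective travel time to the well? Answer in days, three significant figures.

36400 days

Total head drop ΔH = 100.30 − 98.12 = 2.18 m
Continuity: the same q passes through each zone, so ΔH = q·Σ(L_j/K_j) — the zones act as resistances in series.
Σ(L/K) = 563/1.54 + 474/4.55 = 365.6 + 104.2 = 469.8 d
q = ΔH / Σ(L/K) = 2.18 / 469.8 = 0.004641 m/d (same in every zone)
Zone A: v = q/n = 0.004641/0.14 = 0.03315 m/d → t_A = 563/0.03315 = 16980 d
Zone B: v = q/n = 0.004641/0.19 = 0.02442 m/d → t_B = 474/0.02442 = 19410 d
Total t = 16980 + 19410 = 36390 d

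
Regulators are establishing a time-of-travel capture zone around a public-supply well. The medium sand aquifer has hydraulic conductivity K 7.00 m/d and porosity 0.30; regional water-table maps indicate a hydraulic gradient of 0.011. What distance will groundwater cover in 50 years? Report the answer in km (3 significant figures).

Darcy flux q = K·i = 7.00 × 0.011 = 0.07700 m/d
Seepage velocity v = q / n = 0.07700 / 0.30 = 0.2567 m/d
T = 50 yr × 365 = 18250 d
L = v × T = 0.2567 × 18250 = 4684 m
   = 4.68 km

4.68 km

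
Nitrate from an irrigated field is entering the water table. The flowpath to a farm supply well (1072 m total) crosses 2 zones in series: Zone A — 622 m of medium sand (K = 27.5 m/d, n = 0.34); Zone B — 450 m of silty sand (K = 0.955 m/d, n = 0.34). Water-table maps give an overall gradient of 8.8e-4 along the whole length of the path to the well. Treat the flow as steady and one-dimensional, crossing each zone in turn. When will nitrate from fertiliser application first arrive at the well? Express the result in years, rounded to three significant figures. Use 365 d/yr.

For zones in series the flux q is common to all zones; the equivalent conductivity is the harmonic (thickness-weighted) mean, K_eq = L_total / Σ(L_j/K_j).
Σ(L/K) = 622/27.5 + 450/0.955 = 22.62 + 471.2 = 493.8 d
K_eq = L_total / Σ(L/K) = 1072 / 493.8 = 2.171 m/d
q = K_eq · i = 2.171 × 8.8e-4 = 0.001910 m/d (same in every zone)
Zone A: v = q/n = 0.001910/0.34 = 0.005619 m/d → t_A = 622/0.005619 = 110700 d
Zone B: v = q/n = 0.001910/0.34 = 0.005619 m/d → t_B = 450/0.005619 = 80090 d
Total t = 110700 + 80090 = 190800 d
   = 190800 / 365 = 523 yr

523 years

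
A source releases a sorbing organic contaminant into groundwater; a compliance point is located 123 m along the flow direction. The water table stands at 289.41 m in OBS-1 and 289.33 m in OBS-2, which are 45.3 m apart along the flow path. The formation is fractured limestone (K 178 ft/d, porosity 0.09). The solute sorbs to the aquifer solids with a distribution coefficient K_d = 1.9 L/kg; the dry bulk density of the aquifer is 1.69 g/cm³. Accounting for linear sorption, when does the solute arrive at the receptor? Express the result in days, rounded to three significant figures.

Hydraulic gradient i = (289.41 − 289.33) / 45.3 = 0.08 / 45.3 = 0.001766
K = 178 ft/d × 0.3048 = 54.25 m/d
Specific discharge q = 54.25 × 0.001766 = 0.09581 m/d
Seepage velocity v = q / n = 0.09581 / 0.09 = 1.065 m/d
Retardation R = 1 + ρ_b·K_d/n = 1 + 1.69×1.9/0.09 = 36.68
Contaminant velocity v_c = v/R = 1.065/36.68 = 0.02903 m/d
t = L/v_c = 123/0.02903 = 4238 d

4240 days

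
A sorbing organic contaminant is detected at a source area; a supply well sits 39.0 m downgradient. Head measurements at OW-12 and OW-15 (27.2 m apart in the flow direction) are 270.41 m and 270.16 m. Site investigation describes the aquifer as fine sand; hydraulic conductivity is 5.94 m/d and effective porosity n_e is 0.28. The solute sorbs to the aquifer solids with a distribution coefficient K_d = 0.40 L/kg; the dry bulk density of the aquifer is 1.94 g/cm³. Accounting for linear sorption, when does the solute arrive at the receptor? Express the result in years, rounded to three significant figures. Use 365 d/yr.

Hydraulic gradient i = (270.41 − 270.16) / 27.2 = 0.25 / 27.2 = 0.009191
Specific discharge q = 5.94 × 0.009191 = 0.05460 m/d
Seepage velocity v = q / n = 0.05460 / 0.28 = 0.1950 m/d
Retardation R = 1 + ρ_b·K_d/n = 1 + 1.94×0.40/0.28 = 3.771
Contaminant velocity v_c = v/R = 0.1950/3.771 = 0.05170 m/d
t = L/v_c = 39.0/0.05170 = 754.3 d
   = 754.3/365 = 2.07 yr

2.07 years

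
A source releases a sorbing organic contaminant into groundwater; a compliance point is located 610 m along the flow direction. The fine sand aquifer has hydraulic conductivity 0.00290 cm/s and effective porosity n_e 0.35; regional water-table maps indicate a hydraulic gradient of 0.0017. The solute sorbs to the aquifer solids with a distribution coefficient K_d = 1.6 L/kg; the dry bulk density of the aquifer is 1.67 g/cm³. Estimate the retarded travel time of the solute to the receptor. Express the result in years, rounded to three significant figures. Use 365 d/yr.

K = 0.00290 cm/s × 864 = 2.506 m/d
q = Ki = 2.506 × 0.0017 = 0.004260 m/d
Seepage velocity v = q / n = 0.004260 / 0.35 = 0.01217 m/d
Retardation R = 1 + ρ_b·K_d/n = 1 + 1.67×1.6/0.35 = 8.634
Contaminant velocity v_c = v/R = 0.01217/8.634 = 0.001410 m/d
t = L/v_c = 610/0.001410 = 432800 d
   = 432800/365 = 1190 yr

1190 years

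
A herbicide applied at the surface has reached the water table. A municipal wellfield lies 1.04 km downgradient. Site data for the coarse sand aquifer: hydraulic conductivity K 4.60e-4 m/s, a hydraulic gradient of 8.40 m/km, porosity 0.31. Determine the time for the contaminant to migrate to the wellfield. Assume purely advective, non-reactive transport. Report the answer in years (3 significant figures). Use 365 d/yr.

2.65 years

K = 4.60e-4 m/s × 86400 s/d = 39.74 m/d
q = Ki = 39.74 × 0.0084 = 0.3338 m/d
v_s = q/n_e = 0.3338/0.31 = 1.077 m/d
L = 1.04 km = 1040 m
t = L / v = 1040 / 1.077 = 965.7 d
   = 965.7 / 365 = 2.65 yr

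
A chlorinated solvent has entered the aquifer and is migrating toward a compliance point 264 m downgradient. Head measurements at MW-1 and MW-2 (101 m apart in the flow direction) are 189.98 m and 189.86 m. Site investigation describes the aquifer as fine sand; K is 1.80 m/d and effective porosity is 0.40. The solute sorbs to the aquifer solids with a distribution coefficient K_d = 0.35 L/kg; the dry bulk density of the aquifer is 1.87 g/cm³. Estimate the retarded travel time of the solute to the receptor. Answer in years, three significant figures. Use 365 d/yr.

357 years

Hydraulic gradient i = (189.98 − 189.86) / 101 = 0.12 / 101 = 0.001188
q = Ki = 1.80 × 0.001188 = 0.002139 m/d
v = Ki/n = 1.80·0.001188/0.40 = 0.005347 m/d
Retardation R = 1 + ρ_b·K_d/n = 1 + 1.87×0.35/0.40 = 2.636
Contaminant velocity v_c = v/R = 0.005347/2.636 = 0.002028 m/d
t = L/v_c = 264/0.002028 = 130200 d
   = 130200/365 = 357 yr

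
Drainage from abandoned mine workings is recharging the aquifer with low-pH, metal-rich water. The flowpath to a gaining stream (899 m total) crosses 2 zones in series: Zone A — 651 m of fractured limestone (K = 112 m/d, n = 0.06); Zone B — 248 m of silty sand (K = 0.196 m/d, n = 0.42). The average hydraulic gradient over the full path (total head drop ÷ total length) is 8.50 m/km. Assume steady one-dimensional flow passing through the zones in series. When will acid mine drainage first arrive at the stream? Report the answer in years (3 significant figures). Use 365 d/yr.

Steady 1-D flow in series ⇒ the Darcy flux q is identical in every zone and the zone head losses add (resistances L/K in series).
Σ(L/K) = 651/112 + 248/0.196 = 5.813 + 1265 = 1271 d
K_eq = L_total / Σ(L/K) = 899 / 1271 = 0.7073 m/d
q = K_eq · i = 0.7073 × 0.0085 = 0.006012 m/d (same in every zone)
Zone A: v = q/n = 0.006012/0.06 = 0.1002 m/d → t_A = 651/0.1002 = 6497 d
Zone B: v = q/n = 0.006012/0.42 = 0.01431 m/d → t_B = 248/0.01431 = 17330 d
Total t = 6497 + 17330 = 23820 d
   = 23820 / 365 = 65.3 yr

65.3 years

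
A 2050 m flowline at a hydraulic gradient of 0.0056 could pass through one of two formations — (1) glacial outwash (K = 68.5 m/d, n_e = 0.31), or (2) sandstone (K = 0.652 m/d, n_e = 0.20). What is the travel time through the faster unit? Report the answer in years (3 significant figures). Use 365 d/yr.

Unit 1 (glacial outwash): v = 68.5×0.0056/0.31 = 1.237 m/d, t = 2050/1.237 = 1657 d
Unit 2 (sandstone): v = 0.652×0.0056/0.20 = 0.01826 m/d, t = 2050/0.01826 = 112300 d
Faster: 1657 d / 365 = 4.54 yr

4.54 years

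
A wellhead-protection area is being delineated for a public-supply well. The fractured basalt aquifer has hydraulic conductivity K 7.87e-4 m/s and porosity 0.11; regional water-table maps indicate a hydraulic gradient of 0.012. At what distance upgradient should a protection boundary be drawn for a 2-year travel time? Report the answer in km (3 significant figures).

K = 7.87e-4 m/s × 86400 s/d = 68.00 m/d
Darcy flux q = K·i = 68.00 × 0.012 = 0.8160 m/d
v = Ki/n = 68.00·0.012/0.11 = 7.418 m/d
T = 2 yr × 365 = 730 d
L = v × T = 7.418 × 730 = 5415 m
   = 5.42 km

5.42 km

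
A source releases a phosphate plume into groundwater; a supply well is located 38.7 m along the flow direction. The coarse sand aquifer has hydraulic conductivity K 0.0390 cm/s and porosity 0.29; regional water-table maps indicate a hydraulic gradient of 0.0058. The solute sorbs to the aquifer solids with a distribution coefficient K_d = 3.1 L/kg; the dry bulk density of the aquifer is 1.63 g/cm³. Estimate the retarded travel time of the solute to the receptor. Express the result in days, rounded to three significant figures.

K = 0.0390 cm/s × 864 = 33.70 m/d
Darcy flux q = K·i = 33.70 × 0.0058 = 0.1954 m/d
v_s = q/n_e = 0.1954/0.29 = 0.6739 m/d
Retardation R = 1 + ρ_b·K_d/n = 1 + 1.63×3.1/0.29 = 18.42
Contaminant velocity v_c = v/R = 0.6739/18.42 = 0.03658 m/d
t = L/v_c = 38.7/0.03658 = 1058 d

1060 days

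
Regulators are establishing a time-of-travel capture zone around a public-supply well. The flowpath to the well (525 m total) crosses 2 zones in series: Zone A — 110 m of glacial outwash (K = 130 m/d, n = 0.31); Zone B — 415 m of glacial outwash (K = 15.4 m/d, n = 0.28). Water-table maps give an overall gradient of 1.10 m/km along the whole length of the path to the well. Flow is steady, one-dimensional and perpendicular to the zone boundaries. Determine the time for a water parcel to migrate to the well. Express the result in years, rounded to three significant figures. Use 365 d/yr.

Steady 1-D flow in series ⇒ the Darcy flux q is identical in every zone and the zone head losses add (resistances L/K in series).
Σ(L/K) = 110/130 + 415/15.4 = 0.8462 + 26.95 = 27.79 d
K_eq = L_total / Σ(L/K) = 525 / 27.79 = 18.89 m/d
q = K_eq · i = 18.89 × 0.0011 = 0.02078 m/d (same in every zone)
Zone A: v = q/n = 0.02078/0.31 = 0.06702 m/d → t_A = 110/0.06702 = 1641 d
Zone B: v = q/n = 0.02078/0.28 = 0.07421 m/d → t_B = 415/0.07421 = 5593 d
Total t = 1641 + 5593 = 7234 d
   = 7234 / 365 = 19.8 yr

19.8 years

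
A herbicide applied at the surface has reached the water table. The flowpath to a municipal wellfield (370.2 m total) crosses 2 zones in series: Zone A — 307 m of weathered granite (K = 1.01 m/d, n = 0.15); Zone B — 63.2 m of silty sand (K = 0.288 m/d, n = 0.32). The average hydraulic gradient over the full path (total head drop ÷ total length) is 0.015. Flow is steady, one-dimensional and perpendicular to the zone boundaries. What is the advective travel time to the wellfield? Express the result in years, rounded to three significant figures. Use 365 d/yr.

17.1 years

For zones in series the flux q is common to all zones; the equivalent conductivity is the harmonic (thickness-weighted) mean, K_eq = L_total / Σ(L_j/K_j).
Σ(L/K) = 307/1.01 + 63.2/0.288 = 304.0 + 219.4 = 523.4 d
K_eq = L_total / Σ(L/K) = 370.2 / 523.4 = 0.7073 m/d
q = K_eq · i = 0.7073 × 0.015 = 0.01061 m/d (same in every zone)
Zone A: v = q/n = 0.01061/0.15 = 0.07073 m/d → t_A = 307/0.07073 = 4340 d
Zone B: v = q/n = 0.01061/0.32 = 0.03315 m/d → t_B = 63.2/0.03315 = 1906 d
Total t = 4340 + 1906 = 6247 d
   = 6247 / 365 = 17.1 yr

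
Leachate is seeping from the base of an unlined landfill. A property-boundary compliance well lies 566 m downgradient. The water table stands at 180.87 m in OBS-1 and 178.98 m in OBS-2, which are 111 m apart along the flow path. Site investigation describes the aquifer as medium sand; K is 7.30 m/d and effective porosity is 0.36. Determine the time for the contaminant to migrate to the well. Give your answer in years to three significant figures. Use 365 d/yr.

Hydraulic gradient i = (180.87 − 178.98) / 111 = 1.89 / 111 = 0.01703
q = Ki = 7.30 × 0.01703 = 0.1243 m/d
Average linear velocity = 0.1243 / 0.36 = 0.3453 m/d
t = L / v = 566 / 0.3453 = 1639 d
   = 1639 / 365 = 4.49 yr

4.49 years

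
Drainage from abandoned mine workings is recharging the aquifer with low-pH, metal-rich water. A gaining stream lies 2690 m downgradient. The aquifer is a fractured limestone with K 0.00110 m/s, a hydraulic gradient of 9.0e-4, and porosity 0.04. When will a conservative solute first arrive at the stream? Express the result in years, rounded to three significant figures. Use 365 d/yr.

K = 0.00110 m/s × 86400 s/d = 95.04 m/d
q = Ki = 95.04 × 9.0e-4 = 0.08554 m/d
v = Ki/n = 95.04·9.0e-4/0.04 = 2.138 m/d
t = L / v = 2690 / 2.138 = 1258 d
   = 1258 / 365 = 3.45 yr

3.45 years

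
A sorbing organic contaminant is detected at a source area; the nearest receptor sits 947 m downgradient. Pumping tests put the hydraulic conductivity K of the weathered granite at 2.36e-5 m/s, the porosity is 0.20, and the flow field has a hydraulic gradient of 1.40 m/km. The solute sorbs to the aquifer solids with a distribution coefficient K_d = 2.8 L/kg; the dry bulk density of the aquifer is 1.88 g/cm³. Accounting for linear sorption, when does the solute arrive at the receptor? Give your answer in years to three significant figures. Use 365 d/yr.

K = 2.36e-5 m/s × 86400 s/d = 2.039 m/d
q = Ki = 2.039 × 0.0014 = 0.002855 m/d
Average linear velocity = 0.002855 / 0.20 = 0.01427 m/d
Retardation R = 1 + ρ_b·K_d/n = 1 + 1.88×2.8/0.20 = 27.32
Contaminant velocity v_c = v/R = 0.01427/27.32 = 5.224e-4 m/d
t = L/v_c = 947/5.224e-4 = 1.813e6 d
   = 1.813e6/365 = 4970 yr

4970 years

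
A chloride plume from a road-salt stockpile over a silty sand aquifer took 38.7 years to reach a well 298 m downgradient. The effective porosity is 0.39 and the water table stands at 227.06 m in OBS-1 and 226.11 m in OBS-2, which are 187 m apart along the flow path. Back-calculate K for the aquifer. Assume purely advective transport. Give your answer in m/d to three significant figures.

Hydraulic gradient i = (227.06 − 226.11) / 187 = 0.95 / 187 = 0.005080
t = 38.7 years = 14130 d
v = L / t = 298 / 14130 = 0.02110 m/d
K = v · n / i = 0.02110 × 0.39 / 0.005080 = 1.62 m/d

1.62 m/d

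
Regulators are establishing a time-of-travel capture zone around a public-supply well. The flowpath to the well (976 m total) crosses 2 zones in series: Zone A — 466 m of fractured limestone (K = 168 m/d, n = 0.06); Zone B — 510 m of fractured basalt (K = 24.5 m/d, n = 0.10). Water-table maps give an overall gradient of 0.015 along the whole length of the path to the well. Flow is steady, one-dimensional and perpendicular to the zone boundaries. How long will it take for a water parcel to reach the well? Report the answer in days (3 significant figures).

127 days

For zones in series the flux q is common to all zones; the equivalent conductivity is the harmonic (thickness-weighted) mean, K_eq = L_total / Σ(L_j/K_j).
Σ(L/K) = 466/168 + 510/24.5 = 2.774 + 20.82 = 23.59 d
K_eq = L_total / Σ(L/K) = 976 / 23.59 = 41.37 m/d
q = K_eq · i = 41.37 × 0.015 = 0.6206 m/d (same in every zone)
Zone A: v = q/n = 0.6206/0.06 = 10.34 m/d → t_A = 466/10.34 = 45.05 d
Zone B: v = q/n = 0.6206/0.10 = 6.206 m/d → t_B = 510/6.206 = 82.18 d
Total t = 45.05 + 82.18 = 127.2 d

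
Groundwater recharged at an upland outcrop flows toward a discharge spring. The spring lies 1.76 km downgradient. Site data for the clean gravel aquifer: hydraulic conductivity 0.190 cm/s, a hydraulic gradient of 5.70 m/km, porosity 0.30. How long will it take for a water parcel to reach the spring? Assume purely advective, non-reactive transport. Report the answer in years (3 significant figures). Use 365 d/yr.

K = 0.190 cm/s × 864 = 164.2 m/d
Specific discharge q = 164.2 × 0.0057 = 0.9357 m/d
Seepage velocity v = q / n = 0.9357 / 0.30 = 3.119 m/d
L = 1.76 km = 1760 m
t = L / v = 1760 / 3.119 = 564.3 d
   = 564.3 / 365 = 1.55 yr

1.55 years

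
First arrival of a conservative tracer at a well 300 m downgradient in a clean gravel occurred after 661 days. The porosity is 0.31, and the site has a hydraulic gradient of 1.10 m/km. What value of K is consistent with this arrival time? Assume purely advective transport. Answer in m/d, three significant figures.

v = L / t = 300 / 661 = 0.4539 m/d
K = v · n / i = 0.4539 × 0.31 / 0.0011 = 128 m/d

128 m/d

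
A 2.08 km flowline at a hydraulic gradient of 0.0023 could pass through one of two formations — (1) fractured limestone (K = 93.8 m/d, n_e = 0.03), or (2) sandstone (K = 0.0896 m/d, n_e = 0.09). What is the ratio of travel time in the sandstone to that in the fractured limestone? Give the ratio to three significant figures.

3140

Unit 1 (fractured limestone): v = 93.8×0.0023/0.03 = 7.191 m/d, t = 2080/7.191 = 289.2 d
Unit 2 (sandstone): v = 0.0896×0.0023/0.09 = 0.002290 m/d, t = 2080/0.002290 = 908400 d
t(sandstone) / t(fractured limestone) = 908400/289.2 = 3140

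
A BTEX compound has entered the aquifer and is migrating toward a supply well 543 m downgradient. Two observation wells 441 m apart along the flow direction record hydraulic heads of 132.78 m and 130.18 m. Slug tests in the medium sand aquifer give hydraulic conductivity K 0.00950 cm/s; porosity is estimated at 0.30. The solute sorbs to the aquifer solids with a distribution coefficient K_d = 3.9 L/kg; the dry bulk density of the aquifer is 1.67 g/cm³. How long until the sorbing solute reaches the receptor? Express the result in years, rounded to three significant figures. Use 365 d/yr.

Hydraulic gradient i = (132.78 − 130.18) / 441 = 2.60 / 441 = 0.005896
K = 0.00950 cm/s × 864 = 8.208 m/d
q = Ki = 8.208 × 0.005896 = 0.04839 m/d
Average linear velocity = 0.04839 / 0.30 = 0.1613 m/d
Retardation R = 1 + ρ_b·K_d/n = 1 + 1.67×3.9/0.30 = 22.71
Contaminant velocity v_c = v/R = 0.1613/22.71 = 0.007103 m/d
t = L/v_c = 543/0.007103 = 76450 d
   = 76450/365 = 209 yr

209 years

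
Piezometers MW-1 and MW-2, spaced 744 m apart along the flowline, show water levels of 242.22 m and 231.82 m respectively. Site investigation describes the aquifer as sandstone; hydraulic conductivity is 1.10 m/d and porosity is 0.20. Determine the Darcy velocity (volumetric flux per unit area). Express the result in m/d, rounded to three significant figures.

Hydraulic gradient i = (242.22 − 231.82) / 744 = 10.40 / 744 = 0.01398
q = Ki = 1.10 × 0.01398 = 0.01538 m/d

0.0154 m/d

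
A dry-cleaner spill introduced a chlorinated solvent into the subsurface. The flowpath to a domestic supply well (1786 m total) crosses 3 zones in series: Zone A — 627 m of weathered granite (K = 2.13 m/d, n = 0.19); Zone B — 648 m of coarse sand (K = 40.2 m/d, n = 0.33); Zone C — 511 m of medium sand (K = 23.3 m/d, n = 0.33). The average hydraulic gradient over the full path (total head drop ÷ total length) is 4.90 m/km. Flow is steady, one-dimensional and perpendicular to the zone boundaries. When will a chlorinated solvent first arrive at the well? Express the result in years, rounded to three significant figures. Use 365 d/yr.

52.2 years

Steady 1-D flow in series ⇒ the Darcy flux q is identical in every zone and the zone head losses add (resistances L/K in series).
Σ(L/K) = 627/2.13 + 648/40.2 + 511/23.3 = 294.4 + 16.12 + 21.93 = 332.4 d
K_eq = L_total / Σ(L/K) = 1786 / 332.4 = 5.373 m/d
q = K_eq · i = 5.373 × 0.0049 = 0.02633 m/d (same in every zone)
Zone A: v = q/n = 0.02633/0.19 = 0.1386 m/d → t_A = 627/0.1386 = 4525 d
Zone B: v = q/n = 0.02633/0.33 = 0.07978 m/d → t_B = 648/0.07978 = 8123 d
Zone C: v = q/n = 0.02633/0.33 = 0.07978 m/d → t_C = 511/0.07978 = 6405 d
Total t = 4525 + 8123 + 6405 = 19050 d
   = 19050 / 365 = 52.2 yr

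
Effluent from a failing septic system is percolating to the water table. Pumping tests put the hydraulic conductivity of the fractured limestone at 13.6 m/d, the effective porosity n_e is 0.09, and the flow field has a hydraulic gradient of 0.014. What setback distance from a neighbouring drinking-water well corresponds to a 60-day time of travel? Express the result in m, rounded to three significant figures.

Specific discharge q = 13.6 × 0.014 = 0.1904 m/d
Average linear velocity = 0.1904 / 0.09 = 2.116 m/d
L = v × T = 2.116 × 60 = 126.9 m

127 m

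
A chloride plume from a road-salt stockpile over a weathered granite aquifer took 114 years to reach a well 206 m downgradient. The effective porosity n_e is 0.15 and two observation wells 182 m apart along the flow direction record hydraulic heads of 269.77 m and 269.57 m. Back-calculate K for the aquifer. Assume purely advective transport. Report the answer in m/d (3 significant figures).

Hydraulic gradient i = (269.77 − 269.57) / 182 = 0.20 / 182 = 0.001099
t = 114 years = 41610 d
v = L / t = 206 / 41610 = 0.004951 m/d
K = v · n / i = 0.004951 × 0.15 / 0.001099 = 0.676 m/d

0.676 m/d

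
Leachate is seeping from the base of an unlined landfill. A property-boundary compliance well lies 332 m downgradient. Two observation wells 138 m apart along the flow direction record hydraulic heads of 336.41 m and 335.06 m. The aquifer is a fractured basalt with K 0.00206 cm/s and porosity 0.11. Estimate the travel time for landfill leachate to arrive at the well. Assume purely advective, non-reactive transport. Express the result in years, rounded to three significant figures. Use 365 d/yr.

Hydraulic gradient i = (336.41 − 335.06) / 138 = 1.35 / 138 = 0.009783
K = 0.00206 cm/s × 864 = 1.780 m/d
Specific discharge q = 1.780 × 0.009783 = 0.01741 m/d
v_s = q/n_e = 0.01741/0.11 = 0.1583 m/d
t = L / v = 332 / 0.1583 = 2097 d
   = 2097 / 365 = 5.75 yr

5.75 years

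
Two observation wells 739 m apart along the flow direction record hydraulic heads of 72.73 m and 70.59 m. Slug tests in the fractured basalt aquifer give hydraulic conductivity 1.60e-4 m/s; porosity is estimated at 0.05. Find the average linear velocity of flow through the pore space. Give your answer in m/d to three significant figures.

Hydraulic gradient i = (72.73 − 70.59) / 739 = 2.14 / 739 = 0.002896
K = 1.60e-4 m/s × 86400 s/d = 13.82 m/d
Darcy flux q = K·i = 13.82 × 0.002896 = 0.04003 m/d
Seepage velocity v = q / n = 0.04003 / 0.05 = 0.8006 m/d

0.801 m/d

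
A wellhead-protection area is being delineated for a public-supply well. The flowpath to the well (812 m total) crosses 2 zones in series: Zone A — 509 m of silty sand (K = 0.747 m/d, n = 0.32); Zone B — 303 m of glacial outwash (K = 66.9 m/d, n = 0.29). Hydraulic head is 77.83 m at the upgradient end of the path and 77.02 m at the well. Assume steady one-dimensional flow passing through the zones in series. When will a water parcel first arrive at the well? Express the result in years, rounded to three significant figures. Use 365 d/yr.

Total head drop ΔH = 77.83 − 77.02 = 0.81 m
Steady 1-D flow in series ⇒ the Darcy flux q is identical in every zone and the zone head losses add (resistances L/K in series).
Σ(L/K) = 509/0.747 + 303/66.9 = 681.4 + 4.529 = 685.9 d
q = ΔH / Σ(L/K) = 0.81 / 685.9 = 0.001181 m/d (same in every zone)
Zone A: v = q/n = 0.001181/0.32 = 0.003690 m/d → t_A = 509/0.003690 = 137900 d
Zone B: v = q/n = 0.001181/0.29 = 0.004072 m/d → t_B = 303/0.004072 = 74410 d
Total t = 137900 + 74410 = 212300 d
   = 212300 / 365 = 582 yr

582 years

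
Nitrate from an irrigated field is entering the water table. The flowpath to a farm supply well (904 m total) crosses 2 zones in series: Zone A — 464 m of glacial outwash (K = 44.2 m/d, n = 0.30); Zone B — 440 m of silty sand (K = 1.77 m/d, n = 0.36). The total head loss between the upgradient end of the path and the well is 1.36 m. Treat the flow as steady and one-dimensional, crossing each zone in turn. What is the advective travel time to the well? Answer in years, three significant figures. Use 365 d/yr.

155 years

Continuity: the same q passes through each zone, so ΔH = q·Σ(L_j/K_j) — the zones act as resistances in series.
Σ(L/K) = 464/44.2 + 440/1.77 = 10.50 + 248.6 = 259.1 d
q = ΔH / Σ(L/K) = 1.36 / 259.1 = 0.005249 m/d (same in every zone)
Zone A: v = q/n = 0.005249/0.30 = 0.01750 m/d → t_A = 464/0.01750 = 26520 d
Zone B: v = q/n = 0.005249/0.36 = 0.01458 m/d → t_B = 440/0.01458 = 30180 d
Total t = 26520 + 30180 = 56690 d
   = 56690 / 365 = 155 yr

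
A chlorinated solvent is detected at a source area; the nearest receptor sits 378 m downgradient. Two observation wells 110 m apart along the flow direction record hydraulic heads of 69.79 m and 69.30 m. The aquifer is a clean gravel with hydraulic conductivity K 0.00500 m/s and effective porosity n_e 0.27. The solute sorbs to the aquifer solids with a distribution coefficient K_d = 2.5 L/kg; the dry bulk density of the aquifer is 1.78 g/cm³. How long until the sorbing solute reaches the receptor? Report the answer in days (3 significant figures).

927 days

Hydraulic gradient i = (69.79 − 69.30) / 110 = 0.49 / 110 = 0.004455
K = 0.00500 m/s × 86400 s/d = 432.0 m/d
Specific discharge q = 432.0 × 0.004455 = 1.924 m/d
v = Ki/n = 432.0·0.004455/0.27 = 7.127 m/d
Retardation R = 1 + ρ_b·K_d/n = 1 + 1.78×2.5/0.27 = 17.48
Contaminant velocity v_c = v/R = 7.127/17.48 = 0.4077 m/d
t = L/v_c = 378/0.4077 = 927.1 d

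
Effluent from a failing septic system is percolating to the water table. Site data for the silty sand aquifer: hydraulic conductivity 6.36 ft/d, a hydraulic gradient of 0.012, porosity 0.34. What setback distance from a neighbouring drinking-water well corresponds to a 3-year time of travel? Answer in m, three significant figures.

74.9 m

K = 6.36 ft/d × 0.3048 = 1.939 m/d
Specific discharge q = 1.939 × 0.012 = 0.02326 m/d
v = Ki/n = 1.939·0.012/0.34 = 0.06842 m/d
T = 3 yr × 365 = 1095 d
L = v × T = 0.06842 × 1095 = 74.92 m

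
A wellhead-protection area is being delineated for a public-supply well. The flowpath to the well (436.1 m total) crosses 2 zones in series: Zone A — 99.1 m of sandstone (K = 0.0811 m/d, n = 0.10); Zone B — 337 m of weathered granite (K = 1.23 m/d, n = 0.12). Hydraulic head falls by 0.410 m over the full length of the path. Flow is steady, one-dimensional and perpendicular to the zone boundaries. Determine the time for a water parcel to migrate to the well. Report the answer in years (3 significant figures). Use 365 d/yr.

503 years

Continuity: the same q passes through each zone, so ΔH = q·Σ(L_j/K_j) — the zones act as resistances in series.
Σ(L/K) = 99.1/0.0811 + 337/1.23 = 1222 + 274.0 = 1496 d
q = ΔH / Σ(L/K) = 0.410 / 1496 = 2.741e-4 m/d (same in every zone)
Zone A: v = q/n = 2.741e-4/0.10 = 0.002741 m/d → t_A = 99.1/0.002741 = 36160 d
Zone B: v = q/n = 2.741e-4/0.12 = 0.002284 m/d → t_B = 337/0.002284 = 147500 d
Total t = 36160 + 147500 = 183700 d
   = 183700 / 365 = 503 yr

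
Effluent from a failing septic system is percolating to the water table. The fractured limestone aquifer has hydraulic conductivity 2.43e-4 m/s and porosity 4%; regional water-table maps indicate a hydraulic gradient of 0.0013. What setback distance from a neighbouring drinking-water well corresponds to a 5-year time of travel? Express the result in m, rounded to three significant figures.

K = 2.43e-4 m/s × 86400 s/d = 21.00 m/d
Specific discharge q = 21.00 × 0.0013 = 0.02729 m/d
v = Ki/n = 21.00·0.0013/0.04 = 0.6823 m/d
T = 5 yr × 365 = 1825 d
L = v × T = 0.6823 × 1825 = 1245 m

1250 m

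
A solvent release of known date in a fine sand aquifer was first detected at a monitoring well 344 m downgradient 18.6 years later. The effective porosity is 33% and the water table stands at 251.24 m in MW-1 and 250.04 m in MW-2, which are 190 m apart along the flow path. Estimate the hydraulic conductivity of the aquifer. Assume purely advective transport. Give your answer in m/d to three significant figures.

Hydraulic gradient i = (251.24 − 250.04) / 190 = 1.20 / 190 = 0.006316
t = 18.6 years = 6789 d
v = L / t = 344 / 6789 = 0.05067 m/d
K = v · n / i = 0.05067 × 0.33 / 0.006316 = 2.65 m/d

2.65 m/d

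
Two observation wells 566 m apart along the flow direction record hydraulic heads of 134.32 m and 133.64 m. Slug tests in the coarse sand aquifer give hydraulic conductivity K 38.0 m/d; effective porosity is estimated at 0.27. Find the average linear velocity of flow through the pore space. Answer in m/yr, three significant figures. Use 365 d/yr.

Hydraulic gradient i = (134.32 − 133.64) / 566 = 0.68 / 566 = 0.001201
q = Ki = 38.0 × 0.001201 = 0.04565 m/d
Average linear velocity = 0.04565 / 0.27 = 0.1691 m/d
   = 0.1691 × 365 = 61.7 m/yr

61.7 m/yr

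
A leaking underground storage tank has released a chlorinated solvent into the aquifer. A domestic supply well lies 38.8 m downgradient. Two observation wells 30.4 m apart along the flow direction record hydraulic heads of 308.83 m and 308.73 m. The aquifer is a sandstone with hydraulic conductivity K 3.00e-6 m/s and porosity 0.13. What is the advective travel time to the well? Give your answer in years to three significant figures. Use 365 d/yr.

Hydraulic gradient i = (308.83 − 308.73) / 30.4 = 0.10 / 30.4 = 0.003289
K = 3.00e-6 m/s × 86400 s/d = 0.2592 m/d
Specific discharge q = 0.2592 × 0.003289 = 8.526e-4 m/d
v = Ki/n = 0.2592·0.003289/0.13 = 0.006559 m/d
t = L / v = 38.8 / 0.006559 = 5916 d
   = 5916 / 365 = 16.2 yr

16.2 years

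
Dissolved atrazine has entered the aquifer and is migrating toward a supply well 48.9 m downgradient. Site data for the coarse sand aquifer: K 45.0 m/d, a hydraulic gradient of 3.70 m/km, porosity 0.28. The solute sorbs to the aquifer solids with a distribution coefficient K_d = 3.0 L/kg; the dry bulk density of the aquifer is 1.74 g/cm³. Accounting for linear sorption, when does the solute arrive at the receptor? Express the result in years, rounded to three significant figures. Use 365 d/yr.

4.43 years

Darcy flux q = K·i = 45.0 × 0.0037 = 0.1665 m/d
v_s = q/n_e = 0.1665/0.28 = 0.5946 m/d
Retardation R = 1 + ρ_b·K_d/n = 1 + 1.74×3.0/0.28 = 19.64
Contaminant velocity v_c = v/R = 0.5946/19.64 = 0.03027 m/d
t = L/v_c = 48.9/0.03027 = 1615 d
   = 1615/365 = 4.43 yr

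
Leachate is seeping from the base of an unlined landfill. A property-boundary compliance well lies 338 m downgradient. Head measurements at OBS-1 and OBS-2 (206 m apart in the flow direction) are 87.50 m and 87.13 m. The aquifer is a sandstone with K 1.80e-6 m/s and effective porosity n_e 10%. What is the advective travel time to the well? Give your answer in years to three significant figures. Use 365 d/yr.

Hydraulic gradient i = (87.50 − 87.13) / 206 = 0.37 / 206 = 0.001796
K = 1.80e-6 m/s × 86400 s/d = 0.1555 m/d
Darcy flux q = K·i = 0.1555 × 0.001796 = 2.793e-4 m/d
v = Ki/n = 0.1555·0.001796/0.10 = 0.002793 m/d
t = L / v = 338 / 0.002793 = 121000 d
   = 121000 / 365 = 332 yr

332 years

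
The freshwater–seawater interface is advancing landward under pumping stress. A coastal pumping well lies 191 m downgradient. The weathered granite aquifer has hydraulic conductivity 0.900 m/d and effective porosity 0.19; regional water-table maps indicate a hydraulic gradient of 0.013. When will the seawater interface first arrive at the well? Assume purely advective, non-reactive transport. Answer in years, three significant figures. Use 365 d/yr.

Specific discharge q = 0.900 × 0.013 = 0.01170 m/d
v_s = q/n_e = 0.01170/0.19 = 0.06158 m/d
t = L / v = 191 / 0.06158 = 3102 d
   = 3102 / 365 = 8.50 yr

8.50 years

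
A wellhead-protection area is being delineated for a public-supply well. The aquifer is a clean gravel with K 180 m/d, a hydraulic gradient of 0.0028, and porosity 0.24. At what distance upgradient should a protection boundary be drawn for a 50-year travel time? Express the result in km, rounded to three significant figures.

Specific discharge q = 180 × 0.0028 = 0.5040 m/d
Seepage velocity v = q / n = 0.5040 / 0.24 = 2.100 m/d
T = 50 yr × 365 = 18250 d
L = v × T = 2.100 × 18250 = 38330 m
   = 38.3 km

38.3 km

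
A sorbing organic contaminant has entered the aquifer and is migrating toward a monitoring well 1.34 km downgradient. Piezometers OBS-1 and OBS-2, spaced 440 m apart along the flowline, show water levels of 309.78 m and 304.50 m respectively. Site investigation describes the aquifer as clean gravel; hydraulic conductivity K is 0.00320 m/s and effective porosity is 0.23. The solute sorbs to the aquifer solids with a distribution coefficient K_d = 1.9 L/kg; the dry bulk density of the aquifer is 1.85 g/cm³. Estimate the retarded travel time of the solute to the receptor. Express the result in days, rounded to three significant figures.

1510 days

Hydraulic gradient i = (309.78 − 304.50) / 440 = 5.28 / 440 = 0.01200
K = 0.00320 m/s × 86400 s/d = 276.5 m/d
Darcy flux q = K·i = 276.5 × 0.01200 = 3.318 m/d
Seepage velocity v = q / n = 3.318 / 0.23 = 14.43 m/d
Retardation R = 1 + ρ_b·K_d/n = 1 + 1.85×1.9/0.23 = 16.28
Contaminant velocity v_c = v/R = 14.43/16.28 = 0.8859 m/d
L = 1.34 km = 1340 m
t = L/v_c = 1340/0.8859 = 1513 d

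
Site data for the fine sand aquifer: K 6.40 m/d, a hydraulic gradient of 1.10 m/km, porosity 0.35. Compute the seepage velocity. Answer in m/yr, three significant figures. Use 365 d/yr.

q = Ki = 6.40 × 0.0011 = 0.007040 m/d
v = Ki/n = 6.40·0.0011/0.35 = 0.02011 m/d
   = 0.02011 × 365 = 7.34 m/yr

7.34 m/yr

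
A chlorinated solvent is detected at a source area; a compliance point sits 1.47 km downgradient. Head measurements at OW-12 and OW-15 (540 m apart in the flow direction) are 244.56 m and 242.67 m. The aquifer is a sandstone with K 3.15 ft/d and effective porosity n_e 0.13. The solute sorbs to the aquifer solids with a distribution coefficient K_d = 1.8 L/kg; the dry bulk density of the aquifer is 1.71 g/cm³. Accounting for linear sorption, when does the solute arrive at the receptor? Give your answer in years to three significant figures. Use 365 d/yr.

Hydraulic gradient i = (244.56 − 242.67) / 540 = 1.89 / 540 = 0.003500
K = 3.15 ft/d × 0.3048 = 0.9601 m/d
Specific discharge q = 0.9601 × 0.003500 = 0.003360 m/d
Average linear velocity = 0.003360 / 0.13 = 0.02585 m/d
Retardation R = 1 + ρ_b·K_d/n = 1 + 1.71×1.8/0.13 = 24.68
Contaminant velocity v_c = v/R = 0.02585/24.68 = 0.001048 m/d
L = 1.47 km = 1470 m
t = L/v_c = 1470/0.001048 = 1.403e6 d
   = 1.403e6/365 = 3840 yr

3840 years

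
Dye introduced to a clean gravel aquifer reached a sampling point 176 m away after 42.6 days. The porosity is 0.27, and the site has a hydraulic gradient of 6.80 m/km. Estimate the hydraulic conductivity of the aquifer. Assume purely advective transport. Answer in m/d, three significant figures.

v = L / t = 176 / 42.6 = 4.131 m/d
K = v · n / i = 4.131 × 0.27 / 0.0068 = 164 m/d

164 m/d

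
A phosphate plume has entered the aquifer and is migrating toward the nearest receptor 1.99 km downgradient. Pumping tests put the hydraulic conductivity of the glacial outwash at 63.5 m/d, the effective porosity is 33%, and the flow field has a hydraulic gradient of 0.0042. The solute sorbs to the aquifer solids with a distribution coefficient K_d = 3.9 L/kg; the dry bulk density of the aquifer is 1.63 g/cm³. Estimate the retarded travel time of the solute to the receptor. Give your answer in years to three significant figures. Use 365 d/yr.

Darcy flux q = K·i = 63.5 × 0.0042 = 0.2667 m/d
v = Ki/n = 63.5·0.0042/0.33 = 0.8082 m/d
Retardation R = 1 + ρ_b·K_d/n = 1 + 1.63×3.9/0.33 = 20.26
Contaminant velocity v_c = v/R = 0.8082/20.26 = 0.03988 m/d
L = 1.99 km = 1990 m
t = L/v_c = 1990/0.03988 = 49900 d
   = 49900/365 = 137 yr

137 years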